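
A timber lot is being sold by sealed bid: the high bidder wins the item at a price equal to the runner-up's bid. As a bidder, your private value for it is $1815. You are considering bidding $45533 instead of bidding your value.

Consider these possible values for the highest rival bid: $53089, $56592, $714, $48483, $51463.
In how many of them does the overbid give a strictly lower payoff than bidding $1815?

0

The deviation hurts exactly when the highest competing bid lies strictly between $1815 and $45533 — overbidding then wins at a price above your value.
$53089: above both → same outcome either way.
$56592: above both → same outcome either way.
$714: below both → same outcome either way.
$48483: above both → same outcome either way.
$51463: above both → same outcome either way.
Count: 0.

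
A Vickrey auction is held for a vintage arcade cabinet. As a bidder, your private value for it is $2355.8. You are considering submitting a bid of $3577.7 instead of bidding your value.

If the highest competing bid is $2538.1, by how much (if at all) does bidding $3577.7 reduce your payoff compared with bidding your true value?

Bidding your value $2355.8: you lose (since $2355.8 < $2538.1). Payoff $0.
Bidding $3577.7: you win and pay $2538.1. Payoff $2355.8 − $2538.1 = −$182.3.
The competing bid $2538.1 lies between your value and your inflated bid, so overbidding wins an item priced above your value.
Loss from deviating = $0 − (−$182.3) = $182.3.

$182.3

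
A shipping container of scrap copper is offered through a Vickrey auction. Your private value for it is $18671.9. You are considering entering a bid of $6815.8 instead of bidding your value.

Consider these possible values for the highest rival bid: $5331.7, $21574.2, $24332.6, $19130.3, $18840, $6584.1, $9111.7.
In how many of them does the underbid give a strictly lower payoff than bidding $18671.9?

1

The deviation hurts exactly when the highest competing bid lies strictly between $6815.8 and $18671.9 — underbidding then forfeits a profitable win.
$5331.7: below both → same outcome either way.
$21574.2: above both → same outcome either way.
$24332.6: above both → same outcome either way.
$19130.3: above both → same outcome either way.
$18840: above both → same outcome either way.
$6584.1: below both → same outcome either way.
$9111.7: inside the interval → strictly worse (loss $9560.2).
Count: 1.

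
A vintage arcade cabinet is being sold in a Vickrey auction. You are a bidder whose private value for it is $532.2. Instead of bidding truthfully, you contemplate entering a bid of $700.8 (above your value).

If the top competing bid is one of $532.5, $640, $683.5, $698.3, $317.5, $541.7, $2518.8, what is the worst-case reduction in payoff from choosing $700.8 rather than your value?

$532.5: truthful gives $0, deviation gives −$0.3 → loss $0.3.
$640: truthful gives $0, deviation gives −$107.8 → loss $107.8.
$683.5: truthful gives $0, deviation gives −$151.3 → loss $151.3.
$698.3: truthful gives $0, deviation gives −$166.1 → loss $166.1.
$317.5: same outcome either way → loss $0.
$541.7: truthful gives $0, deviation gives −$9.5 → loss $9.5.
$2518.8: same outcome either way → loss $0.
Maximum loss: $166.1.

$166.1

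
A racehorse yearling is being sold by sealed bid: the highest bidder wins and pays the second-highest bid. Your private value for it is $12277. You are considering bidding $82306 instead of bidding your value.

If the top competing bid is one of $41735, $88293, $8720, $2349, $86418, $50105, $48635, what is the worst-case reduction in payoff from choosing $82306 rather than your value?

$41735: truthful gives $0, deviation gives −$29458 → loss $29458.
$88293: same outcome either way → loss $0.
$8720: same outcome either way → loss $0.
$2349: same outcome either way → loss $0.
$86418: same outcome either way → loss $0.
$50105: truthful gives $0, deviation gives −$37828 → loss $37828.
$48635: truthful gives $0, deviation gives −$36358 → loss $36358.
Maximum loss: $37828.

$37828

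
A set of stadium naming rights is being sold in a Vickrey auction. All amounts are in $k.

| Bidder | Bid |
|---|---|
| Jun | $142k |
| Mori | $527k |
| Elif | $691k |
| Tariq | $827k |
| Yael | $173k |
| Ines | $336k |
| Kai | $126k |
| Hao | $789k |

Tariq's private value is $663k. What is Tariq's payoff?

−$126k

Highest bid: Tariq at $827k, so Tariq wins.
Second-highest bid: Hao at $789k — that is the price the winner pays.
Tariq's payoff = value − price = $663k − $789k = −$126k.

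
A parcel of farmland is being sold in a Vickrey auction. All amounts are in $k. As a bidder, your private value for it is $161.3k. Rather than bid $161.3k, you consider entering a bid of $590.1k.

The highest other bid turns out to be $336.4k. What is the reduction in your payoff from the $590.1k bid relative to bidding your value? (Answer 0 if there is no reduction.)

Bidding your value $161.3k: you lose (since $161.3k < $336.4k). Payoff $0k.
Bidding $590.1k: you win and pay $336.4k. Payoff $161.3k − $336.4k = −$175.1k.
The competing bid $336.4k lies between your value and your inflated bid, so overbidding wins an item priced above your value.
Loss from deviating = $0k − (−$175.1k) = $175.1k.
Truthful bidding weakly dominates here: raising your bid can only win items priced above your value, and lowering it can only forfeit items priced below.

$175.1k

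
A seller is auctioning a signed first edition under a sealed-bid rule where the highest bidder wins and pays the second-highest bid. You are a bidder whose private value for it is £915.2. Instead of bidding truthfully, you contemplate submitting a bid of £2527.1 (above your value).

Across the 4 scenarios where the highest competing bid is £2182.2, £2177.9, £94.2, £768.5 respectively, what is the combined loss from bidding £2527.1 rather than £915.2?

£2529.7

The deviation costs you only when the competing bid falls strictly between £915.2 and £2527.1; elsewhere both bids give the same outcome.
£2182.2: truthful payoff £0, deviation payoff −£1267 → loss £1267.
£2177.9: truthful payoff £0, deviation payoff −£1262.7 → loss £1262.7.
£94.2: outcomes coincide → loss £0.
£768.5: outcomes coincide → loss £0.
Total loss = £1267 + £1262.7 = £2529.7.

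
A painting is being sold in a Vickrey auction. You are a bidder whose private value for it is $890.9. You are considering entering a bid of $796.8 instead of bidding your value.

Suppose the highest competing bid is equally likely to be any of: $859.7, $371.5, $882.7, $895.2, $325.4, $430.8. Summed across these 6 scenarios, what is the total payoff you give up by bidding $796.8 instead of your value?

The deviation costs you only when the competing bid falls strictly between $796.8 and $890.9; elsewhere both bids give the same outcome.
$859.7: truthful payoff $31.2, deviation payoff $0 → loss $31.2.
$371.5: outcomes coincide → loss $0.
$882.7: truthful payoff $8.2, deviation payoff $0 → loss $8.2.
$895.2: outcomes coincide → loss $0.
$325.4: outcomes coincide → loss $0.
$430.8: outcomes coincide → loss $0.
Total loss = $31.2 + $8.2 = $39.4.

$39.4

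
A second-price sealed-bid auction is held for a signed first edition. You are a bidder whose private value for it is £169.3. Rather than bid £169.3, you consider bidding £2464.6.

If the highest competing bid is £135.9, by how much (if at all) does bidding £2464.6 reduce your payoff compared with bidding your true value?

£0

Bidding your value £169.3: you win (since £169.3 > £135.9) and pay £135.9. Payoff £33.4.
Bidding £2464.6: you win and pay £135.9. Payoff £169.3 − £135.9 = £33.4.
Difference = £33.4 − £33.4 = £0; both bids lead to the same outcome because the competing bid is below both your value and your alternative bid.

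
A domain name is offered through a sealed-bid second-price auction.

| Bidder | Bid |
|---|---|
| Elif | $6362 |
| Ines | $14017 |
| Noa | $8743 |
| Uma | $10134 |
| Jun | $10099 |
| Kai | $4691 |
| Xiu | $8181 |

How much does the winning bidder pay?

$10134

Highest bid: Ines at $14017, so Ines wins.
Second-highest bid: Uma at $10134 — that is the price the winner pays.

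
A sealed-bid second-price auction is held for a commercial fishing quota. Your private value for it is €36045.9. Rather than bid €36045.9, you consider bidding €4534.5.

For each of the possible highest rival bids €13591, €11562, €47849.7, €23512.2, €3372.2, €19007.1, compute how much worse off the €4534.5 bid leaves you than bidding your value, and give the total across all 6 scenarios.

The deviation costs you only when the competing bid falls strictly between €4534.5 and €36045.9; elsewhere both bids give the same outcome.
€13591: truthful payoff €22454.9, deviation payoff €0 → loss €22454.9.
€11562: truthful payoff €24483.9, deviation payoff €0 → loss €24483.9.
€47849.7: outcomes coincide → loss €0.
€23512.2: truthful payoff €12533.7, deviation payoff €0 → loss €12533.7.
€3372.2: outcomes coincide → loss €0.
€19007.1: truthful payoff €17038.8, deviation payoff €0 → loss €17038.8.
Total loss = €22454.9 + €24483.9 + €12533.7 + €17038.8 = €76511.3.

€76511.3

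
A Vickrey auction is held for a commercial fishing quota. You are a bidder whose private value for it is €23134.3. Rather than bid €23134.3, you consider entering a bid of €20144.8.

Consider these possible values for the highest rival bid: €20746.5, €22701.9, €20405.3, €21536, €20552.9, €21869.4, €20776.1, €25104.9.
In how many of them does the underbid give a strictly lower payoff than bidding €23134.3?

The deviation hurts exactly when the highest competing bid lies strictly between €20144.8 and €23134.3 — underbidding then forfeits a profitable win.
€20746.5: inside the interval → strictly worse (loss €2387.8).
€22701.9: inside the interval → strictly worse (loss €432.4).
€20405.3: inside the interval → strictly worse (loss €2729).
€21536: inside the interval → strictly worse (loss €1598.3).
€20552.9: inside the interval → strictly worse (loss €2581.4).
€21869.4: inside the interval → strictly worse (loss €1264.9).
€20776.1: inside the interval → strictly worse (loss €2358.2).
€25104.9: above both → same outcome either way.
Count: 7.

7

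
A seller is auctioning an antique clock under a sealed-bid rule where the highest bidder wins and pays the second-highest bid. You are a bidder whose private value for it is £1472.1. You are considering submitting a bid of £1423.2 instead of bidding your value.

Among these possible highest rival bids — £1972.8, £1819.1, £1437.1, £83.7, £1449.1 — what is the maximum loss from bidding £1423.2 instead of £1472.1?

£35

£1972.8: same outcome either way → loss £0.
£1819.1: same outcome either way → loss £0.
£1437.1: truthful gives £35, deviation gives £0 → loss £35.
£83.7: same outcome either way → loss £0.
£1449.1: truthful gives £23, deviation gives £0 → loss £23.
Maximum loss: £35.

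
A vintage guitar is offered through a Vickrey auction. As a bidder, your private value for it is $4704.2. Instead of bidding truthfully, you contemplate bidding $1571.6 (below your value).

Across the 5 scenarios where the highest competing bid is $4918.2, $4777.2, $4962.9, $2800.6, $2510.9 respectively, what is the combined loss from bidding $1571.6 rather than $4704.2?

The deviation costs you only when the competing bid falls strictly between $1571.6 and $4704.2; elsewhere both bids give the same outcome.
$4918.2: outcomes coincide → loss $0.
$4777.2: outcomes coincide → loss $0.
$4962.9: outcomes coincide → loss $0.
$2800.6: truthful payoff $1903.6, deviation payoff $0 → loss $1903.6.
$2510.9: truthful payoff $2193.3, deviation payoff $0 → loss $2193.3.
Total loss = $1903.6 + $2193.3 = $4096.9.

$4096.9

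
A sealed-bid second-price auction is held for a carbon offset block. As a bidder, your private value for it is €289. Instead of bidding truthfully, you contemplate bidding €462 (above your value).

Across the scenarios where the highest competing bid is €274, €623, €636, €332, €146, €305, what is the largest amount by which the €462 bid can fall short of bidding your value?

€43

€274: same outcome either way → loss €0.
€623: same outcome either way → loss €0.
€636: same outcome either way → loss €0.
€332: truthful gives €0, deviation gives −€43 → loss €43.
€146: same outcome either way → loss €0.
€305: truthful gives €0, deviation gives −€16 → loss €16.
Maximum loss: €43.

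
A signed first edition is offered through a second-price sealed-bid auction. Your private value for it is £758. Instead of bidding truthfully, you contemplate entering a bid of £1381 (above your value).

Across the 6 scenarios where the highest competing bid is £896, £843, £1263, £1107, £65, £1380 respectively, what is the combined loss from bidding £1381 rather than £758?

£1699

The deviation costs you only when the competing bid falls strictly between £758 and £1381; elsewhere both bids give the same outcome.
£896: truthful payoff £0, deviation payoff −£138 → loss £138.
£843: truthful payoff £0, deviation payoff −£85 → loss £85.
£1263: truthful payoff £0, deviation payoff −£505 → loss £505.
£1107: truthful payoff £0, deviation payoff −£349 → loss £349.
£65: outcomes coincide → loss £0.
£1380: truthful payoff £0, deviation payoff −£622 → loss £622.
Total loss = £138 + £85 + £505 + £349 + £622 = £1699.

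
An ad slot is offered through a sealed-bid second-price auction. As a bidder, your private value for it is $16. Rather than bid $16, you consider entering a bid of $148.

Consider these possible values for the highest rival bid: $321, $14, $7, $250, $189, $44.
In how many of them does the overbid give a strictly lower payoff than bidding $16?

The deviation hurts exactly when the highest competing bid lies strictly between $16 and $148 — overbidding then wins at a price above your value.
$321: above both → same outcome either way.
$14: below both → same outcome either way.
$7: below both → same outcome either way.
$250: above both → same outcome either way.
$189: above both → same outcome either way.
$44: inside the interval → strictly worse (loss $28).
Count: 1.

1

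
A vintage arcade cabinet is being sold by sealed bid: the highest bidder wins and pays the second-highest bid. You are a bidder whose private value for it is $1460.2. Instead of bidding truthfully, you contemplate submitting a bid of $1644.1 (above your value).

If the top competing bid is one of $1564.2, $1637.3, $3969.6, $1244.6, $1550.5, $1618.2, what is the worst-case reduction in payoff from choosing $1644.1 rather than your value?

$177.1

$1564.2: truthful gives $0, deviation gives −$104 → loss $104.
$1637.3: truthful gives $0, deviation gives −$177.1 → loss $177.1.
$3969.6: same outcome either way → loss $0.
$1244.6: same outcome either way → loss $0.
$1550.5: truthful gives $0, deviation gives −$90.3 → loss $90.3.
$1618.2: truthful gives $0, deviation gives −$158 → loss $158.
Maximum loss: $177.1.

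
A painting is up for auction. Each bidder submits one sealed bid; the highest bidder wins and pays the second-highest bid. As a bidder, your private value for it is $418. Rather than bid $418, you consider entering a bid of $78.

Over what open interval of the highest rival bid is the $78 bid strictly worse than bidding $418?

If the competing bid is below $78, both bids win at the same price — no difference.
If it is above $418, both bids lose — no difference.
If it lies strictly between $78 and $418, bidding your value wins at a price below your value (positive payoff) while bidding $78 loses (payoff 0).
So the deviation strictly hurts on the open interval ($78, $418).

($78, $418)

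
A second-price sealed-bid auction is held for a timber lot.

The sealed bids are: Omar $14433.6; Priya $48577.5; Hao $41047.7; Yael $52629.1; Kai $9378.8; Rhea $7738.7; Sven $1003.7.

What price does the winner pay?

Highest bid: Yael at $52629.1, so Yael wins.
Second-highest bid: Priya at $48577.5 — that is the price the winner pays.

$48577.5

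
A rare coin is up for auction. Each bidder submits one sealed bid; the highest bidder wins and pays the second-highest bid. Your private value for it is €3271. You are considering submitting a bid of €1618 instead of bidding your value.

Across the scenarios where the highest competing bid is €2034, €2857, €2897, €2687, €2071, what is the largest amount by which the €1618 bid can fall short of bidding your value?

€1237

€2034: truthful gives €1237, deviation gives €0 → loss €1237.
€2857: truthful gives €414, deviation gives €0 → loss €414.
€2897: truthful gives €374, deviation gives €0 → loss €374.
€2687: truthful gives €584, deviation gives €0 → loss €584.
€2071: truthful gives €1200, deviation gives €0 → loss €1200.
Maximum loss: €1237.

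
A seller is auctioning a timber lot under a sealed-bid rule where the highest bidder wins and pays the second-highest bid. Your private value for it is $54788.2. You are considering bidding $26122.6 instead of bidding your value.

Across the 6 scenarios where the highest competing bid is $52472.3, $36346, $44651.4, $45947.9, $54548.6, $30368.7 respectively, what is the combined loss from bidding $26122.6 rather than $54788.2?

The deviation costs you only when the competing bid falls strictly between $26122.6 and $54788.2; elsewhere both bids give the same outcome.
$52472.3: truthful payoff $2315.9, deviation payoff $0 → loss $2315.9.
$36346: truthful payoff $18442.2, deviation payoff $0 → loss $18442.2.
$44651.4: truthful payoff $10136.8, deviation payoff $0 → loss $10136.8.
$45947.9: truthful payoff $8840.3, deviation payoff $0 → loss $8840.3.
$54548.6: truthful payoff $239.6, deviation payoff $0 → loss $239.6.
$30368.7: truthful payoff $24419.5, deviation payoff $0 → loss $24419.5.
Total loss = $2315.9 + $18442.2 + $10136.8 + $8840.3 + $239.6 + $24419.5 = $64394.3.
Truthful bidding weakly dominates here: raising your bid can only win items priced above your value, and lowering it can only forfeit items priced below.

$64394.3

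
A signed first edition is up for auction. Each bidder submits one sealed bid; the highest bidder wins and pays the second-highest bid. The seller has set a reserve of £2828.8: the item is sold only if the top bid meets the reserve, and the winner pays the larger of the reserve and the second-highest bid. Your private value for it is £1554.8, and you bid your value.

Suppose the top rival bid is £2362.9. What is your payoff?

Your bid £1554.8 is below the highest competing bid £2362.9, so you lose. Payoff £0.

£0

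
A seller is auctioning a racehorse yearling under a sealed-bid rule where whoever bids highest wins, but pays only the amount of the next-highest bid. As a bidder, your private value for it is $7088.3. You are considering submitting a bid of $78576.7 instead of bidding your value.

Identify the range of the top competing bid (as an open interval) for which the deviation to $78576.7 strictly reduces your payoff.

($7088.3, $78576.7)

If the competing bid is below $7088.3, both bids win at the same price — no difference.
If it is above $78576.7, both bids lose — no difference.
If it lies strictly between $7088.3 and $78576.7, bidding your value loses (payoff 0) while bidding $78576.7 wins at a price above your value (payoff negative).
So the deviation strictly hurts on the open interval ($7088.3, $78576.7).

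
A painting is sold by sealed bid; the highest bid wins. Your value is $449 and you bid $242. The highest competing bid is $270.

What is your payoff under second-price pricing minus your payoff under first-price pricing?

$0

Your bid $242 is below $270, so you lose under either rule.
Payoff is $0 in both cases; difference = $0.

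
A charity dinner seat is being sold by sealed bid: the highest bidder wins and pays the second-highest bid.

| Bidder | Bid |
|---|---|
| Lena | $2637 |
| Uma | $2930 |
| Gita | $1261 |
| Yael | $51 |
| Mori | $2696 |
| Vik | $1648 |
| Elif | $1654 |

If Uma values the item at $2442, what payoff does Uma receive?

Highest bid: Uma at $2930, so Uma wins.
Second-highest bid: Mori at $2696 — that is the price the winner pays.
Uma's payoff = value − price = $2442 − $2696 = −$254.

−$254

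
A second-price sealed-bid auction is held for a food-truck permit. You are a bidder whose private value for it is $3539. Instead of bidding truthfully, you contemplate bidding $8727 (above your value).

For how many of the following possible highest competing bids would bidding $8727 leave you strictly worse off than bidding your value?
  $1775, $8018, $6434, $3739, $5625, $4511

The deviation hurts exactly when the highest competing bid lies strictly between $3539 and $8727 — overbidding then wins at a price above your value.
$1775: below both → same outcome either way.
$8018: inside the interval → strictly worse (loss $4479).
$6434: inside the interval → strictly worse (loss $2895).
$3739: inside the interval → strictly worse (loss $200).
$5625: inside the interval → strictly worse (loss $2086).
$4511: inside the interval → strictly worse (loss $972).
Count: 5.

5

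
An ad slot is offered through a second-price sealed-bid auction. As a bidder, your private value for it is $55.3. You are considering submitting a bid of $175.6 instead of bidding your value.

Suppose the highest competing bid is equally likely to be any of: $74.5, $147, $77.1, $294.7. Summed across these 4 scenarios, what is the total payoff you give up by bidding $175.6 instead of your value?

$132.7

The deviation costs you only when the competing bid falls strictly between $55.3 and $175.6; elsewhere both bids give the same outcome.
$74.5: truthful payoff $0, deviation payoff −$19.2 → loss $19.2.
$147: truthful payoff $0, deviation payoff −$91.7 → loss $91.7.
$77.1: truthful payoff $0, deviation payoff −$21.8 → loss $21.8.
$294.7: outcomes coincide → loss $0.
Total loss = $19.2 + $91.7 + $21.8 = $132.7.
In a second-price auction your bid sets only whether you win, not what you pay, so bidding your true value is weakly dominant.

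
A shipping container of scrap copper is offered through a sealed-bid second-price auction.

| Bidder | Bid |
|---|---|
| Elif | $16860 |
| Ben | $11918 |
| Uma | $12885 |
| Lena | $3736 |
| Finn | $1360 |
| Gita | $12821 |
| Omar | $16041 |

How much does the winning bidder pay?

Highest bid: Elif at $16860, so Elif wins.
Second-highest bid: Omar at $16041 — that is the price the winner pays.

$16041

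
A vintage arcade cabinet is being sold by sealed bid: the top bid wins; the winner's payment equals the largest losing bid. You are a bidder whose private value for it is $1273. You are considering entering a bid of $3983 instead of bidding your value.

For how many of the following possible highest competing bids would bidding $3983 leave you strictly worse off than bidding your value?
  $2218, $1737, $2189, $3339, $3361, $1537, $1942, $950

The deviation hurts exactly when the highest competing bid lies strictly between $1273 and $3983 — overbidding then wins at a price above your value.
$2218: inside the interval → strictly worse (loss $945).
$1737: inside the interval → strictly worse (loss $464).
$2189: inside the interval → strictly worse (loss $916).
$3339: inside the interval → strictly worse (loss $2066).
$3361: inside the interval → strictly worse (loss $2088).
$1537: inside the interval → strictly worse (loss $264).
$1942: inside the interval → strictly worse (loss $669).
$950: below both → same outcome either way.
Count: 7.

7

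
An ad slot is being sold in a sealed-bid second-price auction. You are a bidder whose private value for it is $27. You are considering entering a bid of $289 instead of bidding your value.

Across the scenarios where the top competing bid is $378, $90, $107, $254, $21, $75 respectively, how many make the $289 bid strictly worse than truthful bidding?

4

The deviation hurts exactly when the highest competing bid lies strictly between $27 and $289 — overbidding then wins at a price above your value.
$378: above both → same outcome either way.
$90: inside the interval → strictly worse (loss $63).
$107: inside the interval → strictly worse (loss $80).
$254: inside the interval → strictly worse (loss $227).
$21: below both → same outcome either way.
$75: inside the interval → strictly worse (loss $48).
Count: 4.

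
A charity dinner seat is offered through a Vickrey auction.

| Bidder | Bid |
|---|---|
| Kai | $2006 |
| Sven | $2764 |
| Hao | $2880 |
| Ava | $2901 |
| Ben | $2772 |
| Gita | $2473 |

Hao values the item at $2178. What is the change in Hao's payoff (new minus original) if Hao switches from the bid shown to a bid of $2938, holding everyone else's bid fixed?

The highest bid among the other bidders is $2901; Hao's bid doesn't change that.
Original bid $2880: Hao is not highest (top rival bid is $2901); payoff $0.
Alternative bid $2938: Hao is highest, pays the top rival bid $2901; payoff $2178 − $2901 = −$723.
Change in payoff = −$723 − ($0) = −$723.

−$723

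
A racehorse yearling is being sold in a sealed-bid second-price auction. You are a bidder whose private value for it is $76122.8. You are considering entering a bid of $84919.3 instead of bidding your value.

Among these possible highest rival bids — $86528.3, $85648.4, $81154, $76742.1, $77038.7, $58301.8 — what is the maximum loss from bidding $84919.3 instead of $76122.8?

$86528.3: same outcome either way → loss $0.
$85648.4: same outcome either way → loss $0.
$81154: truthful gives $0, deviation gives −$5031.2 → loss $5031.2.
$76742.1: truthful gives $0, deviation gives −$619.3 → loss $619.3.
$77038.7: truthful gives $0, deviation gives −$915.9 → loss $915.9.
$58301.8: same outcome either way → loss $0.
Maximum loss: $5031.2.

$5031.2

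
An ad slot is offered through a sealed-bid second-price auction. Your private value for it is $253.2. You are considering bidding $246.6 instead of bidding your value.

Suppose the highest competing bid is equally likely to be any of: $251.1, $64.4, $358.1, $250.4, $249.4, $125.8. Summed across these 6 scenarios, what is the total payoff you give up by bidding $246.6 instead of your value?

The deviation costs you only when the competing bid falls strictly between $246.6 and $253.2; elsewhere both bids give the same outcome.
$251.1: truthful payoff $2.1, deviation payoff $0 → loss $2.1.
$64.4: outcomes coincide → loss $0.
$358.1: outcomes coincide → loss $0.
$250.4: truthful payoff $2.8, deviation payoff $0 → loss $2.8.
$249.4: truthful payoff $3.8, deviation payoff $0 → loss $3.8.
$125.8: outcomes coincide → loss $0.
Total loss = $2.1 + $2.8 + $3.8 = $8.7.

$8.7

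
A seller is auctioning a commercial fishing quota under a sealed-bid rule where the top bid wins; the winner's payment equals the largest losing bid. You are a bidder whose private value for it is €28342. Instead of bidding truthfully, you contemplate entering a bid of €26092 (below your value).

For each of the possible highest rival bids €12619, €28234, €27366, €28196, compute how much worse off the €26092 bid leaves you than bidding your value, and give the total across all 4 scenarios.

€1230

The deviation costs you only when the competing bid falls strictly between €26092 and €28342; elsewhere both bids give the same outcome.
€12619: outcomes coincide → loss €0.
€28234: truthful payoff €108, deviation payoff €0 → loss €108.
€27366: truthful payoff €976, deviation payoff €0 → loss €976.
€28196: truthful payoff €146, deviation payoff €0 → loss €146.
Total loss = €108 + €976 + €146 = €1230.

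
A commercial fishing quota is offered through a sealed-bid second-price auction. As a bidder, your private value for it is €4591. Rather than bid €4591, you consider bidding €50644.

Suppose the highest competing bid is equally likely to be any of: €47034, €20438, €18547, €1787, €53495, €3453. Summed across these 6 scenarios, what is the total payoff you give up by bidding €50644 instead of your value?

The deviation costs you only when the competing bid falls strictly between €4591 and €50644; elsewhere both bids give the same outcome.
€47034: truthful payoff €0, deviation payoff −€42443 → loss €42443.
€20438: truthful payoff €0, deviation payoff −€15847 → loss €15847.
€18547: truthful payoff €0, deviation payoff −€13956 → loss €13956.
€1787: outcomes coincide → loss €0.
€53495: outcomes coincide → loss €0.
€3453: outcomes coincide → loss €0.
Total loss = €42443 + €15847 + €13956 = €72246.
Truthful bidding weakly dominates here: raising your bid can only win items priced above your value, and lowering it can only forfeit items priced below.

€72246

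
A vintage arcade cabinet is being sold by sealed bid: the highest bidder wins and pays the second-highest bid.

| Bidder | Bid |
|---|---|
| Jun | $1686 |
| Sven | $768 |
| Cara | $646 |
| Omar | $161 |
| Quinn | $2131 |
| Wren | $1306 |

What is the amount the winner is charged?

Highest bid: Quinn at $2131, so Quinn wins.
Second-highest bid: Jun at $1686 — that is the price the winner pays.

$1686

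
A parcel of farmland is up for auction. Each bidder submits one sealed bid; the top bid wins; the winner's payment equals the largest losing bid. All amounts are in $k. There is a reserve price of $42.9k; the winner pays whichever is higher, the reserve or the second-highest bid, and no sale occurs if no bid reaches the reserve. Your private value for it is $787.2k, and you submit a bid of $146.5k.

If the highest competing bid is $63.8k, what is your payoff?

$723.4k

Your bid $146.5k is the highest and exceeds the reserve.
Price = max(second-highest bid, reserve) = max($63.8k, $42.9k) = $63.8k.
Payoff = $787.2k − $63.8k = $723.4k.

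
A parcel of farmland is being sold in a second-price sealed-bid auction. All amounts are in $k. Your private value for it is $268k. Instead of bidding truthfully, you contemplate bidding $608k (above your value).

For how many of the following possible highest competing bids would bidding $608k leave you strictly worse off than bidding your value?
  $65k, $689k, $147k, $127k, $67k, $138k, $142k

0

The deviation hurts exactly when the highest competing bid lies strictly between $268k and $608k — overbidding then wins at a price above your value.
$65k: below both → same outcome either way.
$689k: above both → same outcome either way.
$147k: below both → same outcome either way.
$127k: below both → same outcome either way.
$67k: below both → same outcome either way.
$138k: below both → same outcome either way.
$142k: below both → same outcome either way.
Count: 0.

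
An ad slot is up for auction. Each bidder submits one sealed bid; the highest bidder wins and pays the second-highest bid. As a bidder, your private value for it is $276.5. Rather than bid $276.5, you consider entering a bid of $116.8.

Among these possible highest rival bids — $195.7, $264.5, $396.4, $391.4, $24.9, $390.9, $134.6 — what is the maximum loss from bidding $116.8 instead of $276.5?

$195.7: truthful gives $80.8, deviation gives $0 → loss $80.8.
$264.5: truthful gives $12, deviation gives $0 → loss $12.
$396.4: same outcome either way → loss $0.
$391.4: same outcome either way → loss $0.
$24.9: same outcome either way → loss $0.
$390.9: same outcome either way → loss $0.
$134.6: truthful gives $141.9, deviation gives $0 → loss $141.9.
Maximum loss: $141.9.

$141.9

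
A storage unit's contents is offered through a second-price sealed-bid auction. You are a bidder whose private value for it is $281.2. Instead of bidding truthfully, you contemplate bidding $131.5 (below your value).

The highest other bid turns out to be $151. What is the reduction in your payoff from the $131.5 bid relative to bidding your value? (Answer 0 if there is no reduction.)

$130.2

Bidding your value $281.2: you win (since $281.2 > $151) and pay $151. Payoff $130.2.
Bidding $131.5: you lose. Payoff $0.
The competing bid $151 lies between your shaded bid and your value, so underbidding forfeits an item you could have won at a profitable price.
Loss from deviating = $130.2 − ($0) = $130.2.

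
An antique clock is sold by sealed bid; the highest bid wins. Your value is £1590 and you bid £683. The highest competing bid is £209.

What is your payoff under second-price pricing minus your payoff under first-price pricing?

You have the highest bid, so you win under either rule.
Second-price: pay £209 → payoff £1381.
First-price: pay your own bid £683 → payoff £907.
Difference = £1381 − (£907) = £474.

£474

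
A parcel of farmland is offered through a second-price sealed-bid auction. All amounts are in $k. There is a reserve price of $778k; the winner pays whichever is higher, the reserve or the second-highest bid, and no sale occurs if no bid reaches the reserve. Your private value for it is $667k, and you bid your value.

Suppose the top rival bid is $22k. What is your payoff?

$0k

Your bid $667k is the highest bid but falls below the reserve $778k, so the item goes unsold. Payoff $0k.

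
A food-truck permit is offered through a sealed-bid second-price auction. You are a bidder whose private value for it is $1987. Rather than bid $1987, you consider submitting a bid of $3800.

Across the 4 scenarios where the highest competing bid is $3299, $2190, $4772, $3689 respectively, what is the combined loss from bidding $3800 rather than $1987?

The deviation costs you only when the competing bid falls strictly between $1987 and $3800; elsewhere both bids give the same outcome.
$3299: truthful payoff $0, deviation payoff −$1312 → loss $1312.
$2190: truthful payoff $0, deviation payoff −$203 → loss $203.
$4772: outcomes coincide → loss $0.
$3689: truthful payoff $0, deviation payoff −$1702 → loss $1702.
Total loss = $1312 + $203 + $1702 = $3217.
Because the price is fixed by the runner-up's bid, deviating from your value can only change a good outcome into a bad one — never the reverse.

$3217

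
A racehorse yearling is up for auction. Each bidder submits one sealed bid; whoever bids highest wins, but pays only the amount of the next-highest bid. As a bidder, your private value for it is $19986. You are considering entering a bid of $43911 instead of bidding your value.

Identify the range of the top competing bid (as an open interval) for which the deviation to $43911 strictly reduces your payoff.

If the competing bid is below $19986, both bids win at the same price — no difference.
If it is above $43911, both bids lose — no difference.
If it lies strictly between $19986 and $43911, bidding your value loses (payoff 0) while bidding $43911 wins at a price above your value (payoff negative).
So the deviation strictly hurts on the open interval ($19986, $43911).
Truthful bidding weakly dominates here: raising your bid can only win items priced above your value, and lowering it can only forfeit items priced below.

($19986, $43911)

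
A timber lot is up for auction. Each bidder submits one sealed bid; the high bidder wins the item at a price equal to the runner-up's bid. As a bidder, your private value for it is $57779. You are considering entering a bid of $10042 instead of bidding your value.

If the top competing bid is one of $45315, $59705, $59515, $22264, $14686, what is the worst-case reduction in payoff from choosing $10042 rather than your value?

$43093

$45315: truthful gives $12464, deviation gives $0 → loss $12464.
$59705: same outcome either way → loss $0.
$59515: same outcome either way → loss $0.
$22264: truthful gives $35515, deviation gives $0 → loss $35515.
$14686: truthful gives $43093, deviation gives $0 → loss $43093.
Maximum loss: $43093.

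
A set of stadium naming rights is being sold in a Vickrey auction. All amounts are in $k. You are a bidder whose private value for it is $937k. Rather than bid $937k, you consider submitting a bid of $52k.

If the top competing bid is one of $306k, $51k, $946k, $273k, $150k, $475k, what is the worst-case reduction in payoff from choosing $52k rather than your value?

$787k

$306k: truthful gives $631k, deviation gives $0k → loss $631k.
$51k: same outcome either way → loss $0k.
$946k: same outcome either way → loss $0k.
$273k: truthful gives $664k, deviation gives $0k → loss $664k.
$150k: truthful gives $787k, deviation gives $0k → loss $787k.
$475k: truthful gives $462k, deviation gives $0k → loss $462k.
Maximum loss: $787k.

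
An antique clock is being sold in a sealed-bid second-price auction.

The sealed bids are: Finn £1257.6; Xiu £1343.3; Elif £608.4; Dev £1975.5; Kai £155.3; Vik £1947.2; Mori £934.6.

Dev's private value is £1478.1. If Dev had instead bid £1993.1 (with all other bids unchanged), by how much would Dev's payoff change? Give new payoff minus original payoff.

The highest bid among the other bidders is £1947.2; Dev's bid doesn't change that.
Original bid £1975.5: Dev is highest, pays the top rival bid £1947.2; payoff £1478.1 − £1947.2 = −£469.1.
Alternative bid £1993.1: Dev is highest, pays the top rival bid £1947.2; payoff £1478.1 − £1947.2 = −£469.1.
Change in payoff = −£469.1 − (−£469.1) = £0.

£0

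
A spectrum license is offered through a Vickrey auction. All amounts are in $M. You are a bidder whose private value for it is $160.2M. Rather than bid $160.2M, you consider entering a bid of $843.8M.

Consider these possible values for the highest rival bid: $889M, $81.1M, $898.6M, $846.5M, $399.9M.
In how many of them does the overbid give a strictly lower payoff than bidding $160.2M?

The deviation hurts exactly when the highest competing bid lies strictly between $160.2M and $843.8M — overbidding then wins at a price above your value.
$889M: above both → same outcome either way.
$81.1M: below both → same outcome either way.
$898.6M: above both → same outcome either way.
$846.5M: above both → same outcome either way.
$399.9M: inside the interval → strictly worse (loss $239.7M).
Count: 1.

1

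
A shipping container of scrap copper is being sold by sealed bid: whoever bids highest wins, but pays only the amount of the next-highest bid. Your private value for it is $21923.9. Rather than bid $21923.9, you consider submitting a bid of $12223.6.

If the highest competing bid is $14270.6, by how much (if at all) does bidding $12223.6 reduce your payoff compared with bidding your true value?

$7653.3

Bidding your value $21923.9: you win (since $21923.9 > $14270.6) and pay $14270.6. Payoff $7653.3.
Bidding $12223.6: you lose. Payoff $0.
The competing bid $14270.6 lies between your shaded bid and your value, so underbidding forfeits an item you could have won at a profitable price.
Loss from deviating = $7653.3 − ($0) = $7653.3.
In a second-price auction your bid sets only whether you win, not what you pay, so bidding your true value is weakly dominant.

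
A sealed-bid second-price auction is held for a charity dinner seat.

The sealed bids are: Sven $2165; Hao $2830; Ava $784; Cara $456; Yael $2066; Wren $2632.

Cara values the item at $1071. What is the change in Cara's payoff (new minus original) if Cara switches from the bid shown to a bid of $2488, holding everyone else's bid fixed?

The highest bid among the other bidders is $2830; Cara's bid doesn't change that.
Original bid $456: Cara is not highest (top rival bid is $2830); payoff $0.
Alternative bid $2488: Cara is not highest (top rival bid is $2830); payoff $0.
Change in payoff = $0 − ($0) = $0.

$0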